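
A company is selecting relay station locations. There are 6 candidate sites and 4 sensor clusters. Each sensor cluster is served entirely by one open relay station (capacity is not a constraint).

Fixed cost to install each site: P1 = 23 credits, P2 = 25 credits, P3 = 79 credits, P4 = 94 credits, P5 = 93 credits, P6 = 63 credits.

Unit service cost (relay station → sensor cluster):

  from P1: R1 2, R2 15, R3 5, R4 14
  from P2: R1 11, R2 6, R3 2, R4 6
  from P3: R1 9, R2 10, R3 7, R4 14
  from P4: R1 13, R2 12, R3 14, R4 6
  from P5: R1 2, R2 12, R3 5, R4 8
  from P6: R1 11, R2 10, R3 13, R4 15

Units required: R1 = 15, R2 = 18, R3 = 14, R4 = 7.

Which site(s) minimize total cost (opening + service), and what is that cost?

For any fixed open set, each sensor cluster goes to its cheapest open site; total = fixed + service.
{P1, P2}: R1→P1 2·15=30, R2→P2 6·18=108, R3→P2 2·14=28, R4→P2 6·7=42. Service 208; fixed 48; total 256.
{P1, P2, P6}: R1→P1 2·15=30, R2→P2 6·18=108, R3→P2 2·14=28, R4→P2 6·7=42. Service 208; fixed 111; total 319.
{P2, P5}: service 208 + fixed 118 = 326
{P1, P2, P3, P4, P5, P6}: service 208 + fixed 377 = 585
No other subset beats 256.

Open P1 and P2; minimum total cost 256.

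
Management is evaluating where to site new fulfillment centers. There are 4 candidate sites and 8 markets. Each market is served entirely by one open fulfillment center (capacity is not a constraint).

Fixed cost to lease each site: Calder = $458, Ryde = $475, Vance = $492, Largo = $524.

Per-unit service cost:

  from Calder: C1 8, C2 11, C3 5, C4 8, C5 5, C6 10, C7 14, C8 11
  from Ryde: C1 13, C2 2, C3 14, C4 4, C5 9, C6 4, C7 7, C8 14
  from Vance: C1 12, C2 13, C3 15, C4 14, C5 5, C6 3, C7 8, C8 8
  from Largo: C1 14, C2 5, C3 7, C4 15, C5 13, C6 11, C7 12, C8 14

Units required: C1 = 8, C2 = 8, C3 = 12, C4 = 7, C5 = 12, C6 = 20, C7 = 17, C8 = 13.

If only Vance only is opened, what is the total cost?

Each market is assigned to its cheapest site among the open ones.
{Vance}: C1→Vance 12·8=96, C2→Vance 13·8=104, C3→Vance 15·12=180, C4→Vance 14·7=98, C5→Vance 5·12=60, C6→Vance 3·20=60, C7→Vance 8·17=136, C8→Vance 8·13=104. Service 838; fixed 492; total 1330.

Total cost: 1330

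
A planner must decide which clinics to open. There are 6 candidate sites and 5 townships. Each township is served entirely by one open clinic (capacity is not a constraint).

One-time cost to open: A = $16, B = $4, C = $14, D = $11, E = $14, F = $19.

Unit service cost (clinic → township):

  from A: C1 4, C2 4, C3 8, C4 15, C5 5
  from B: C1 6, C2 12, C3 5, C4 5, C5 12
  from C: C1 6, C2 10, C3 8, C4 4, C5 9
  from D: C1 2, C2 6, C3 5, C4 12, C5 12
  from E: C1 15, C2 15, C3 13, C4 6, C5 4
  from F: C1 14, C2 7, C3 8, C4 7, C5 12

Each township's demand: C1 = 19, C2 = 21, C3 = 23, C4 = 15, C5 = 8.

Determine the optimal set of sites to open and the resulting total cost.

Open A, C and D; minimum total cost 378.

For any fixed open set, each township goes to its cheapest open site; total = fixed + service.
{A, C, D}: C1→D 2·19=38, C2→A 4·21=84, C3→D 5·23=115, C4→C 4·15=60, C5→A 5·8=40. Service 337; fixed 41; total 378.
{A, B, C, D}: C1→D 2·19=38, C2→A 4·21=84, C3→B 5·23=115, C4→C 4·15=60, C5→A 5·8=40. Service 337; fixed 45; total 382.
{A, B, D}: service 352 + fixed 31 = 383
{A, B, C, D, E, F}: service 329 + fixed 78 = 407
No other subset beats 378.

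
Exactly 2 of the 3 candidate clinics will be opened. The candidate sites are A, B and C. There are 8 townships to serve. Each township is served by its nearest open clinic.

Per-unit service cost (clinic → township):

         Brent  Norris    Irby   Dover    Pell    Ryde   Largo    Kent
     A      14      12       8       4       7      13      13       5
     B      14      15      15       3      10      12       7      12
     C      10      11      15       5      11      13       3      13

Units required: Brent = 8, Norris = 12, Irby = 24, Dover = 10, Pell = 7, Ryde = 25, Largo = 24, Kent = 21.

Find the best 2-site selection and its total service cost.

Choose A and C; total service cost 995.

With exactly 2 open, each township uses its cheapest among the chosen.
{A, C}: Brent→C 10·8=80, Norris→C 11·12=132, Irby→A 8·24=192, Dover→A 4·10=40, Pell→A 7·7=49, Ryde→A 13·25=325, Largo→C 3·24=72, Kent→A 5·21=105. Service cost 995.
{A, B}: service cost 1100
{B, C}: service cost 1296
Among all 3 size-2 choices, {A, C} is lowest.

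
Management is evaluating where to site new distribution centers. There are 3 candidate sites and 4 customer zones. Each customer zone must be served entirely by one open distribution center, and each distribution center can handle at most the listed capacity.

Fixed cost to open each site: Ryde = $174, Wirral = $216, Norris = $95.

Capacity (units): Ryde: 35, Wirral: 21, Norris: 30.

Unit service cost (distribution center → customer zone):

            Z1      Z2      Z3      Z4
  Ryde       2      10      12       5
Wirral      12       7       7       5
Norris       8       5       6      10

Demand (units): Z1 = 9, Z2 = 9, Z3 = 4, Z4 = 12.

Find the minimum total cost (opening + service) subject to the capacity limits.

Minimum total cost: 390

Open {Ryde}: Z1→Ryde 2·9=18, Z2→Ryde 10·9=90, Z3→Ryde 12·4=48, Z4→Ryde 5·12=60.
Loads: Ryde carries 34/35. Service 216; fixed 174; total 390.
Next best feasible plan costs 416.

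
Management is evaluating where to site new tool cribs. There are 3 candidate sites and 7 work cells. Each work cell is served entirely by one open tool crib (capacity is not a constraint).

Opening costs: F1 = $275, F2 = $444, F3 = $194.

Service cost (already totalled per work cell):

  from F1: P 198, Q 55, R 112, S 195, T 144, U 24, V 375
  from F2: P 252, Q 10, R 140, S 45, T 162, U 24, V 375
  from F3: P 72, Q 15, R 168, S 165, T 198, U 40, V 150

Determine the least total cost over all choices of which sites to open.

Minimum total cost: 1002

For any fixed open set, each work cell goes to its cheapest open site; total = fixed + service.
{F3}: P→F3 72, Q→F3 15, R→F3 168, S→F3 165, T→F3 198, U→F3 40, V→F3 150. Service 808; fixed 194; total 1002.
{F1, F3}: service 682 + fixed 469 = 1151
{F2, F3}: service 603 + fixed 638 = 1241
{F1, F2, F3}: service 557 + fixed 913 = 1470
No other subset beats 1002.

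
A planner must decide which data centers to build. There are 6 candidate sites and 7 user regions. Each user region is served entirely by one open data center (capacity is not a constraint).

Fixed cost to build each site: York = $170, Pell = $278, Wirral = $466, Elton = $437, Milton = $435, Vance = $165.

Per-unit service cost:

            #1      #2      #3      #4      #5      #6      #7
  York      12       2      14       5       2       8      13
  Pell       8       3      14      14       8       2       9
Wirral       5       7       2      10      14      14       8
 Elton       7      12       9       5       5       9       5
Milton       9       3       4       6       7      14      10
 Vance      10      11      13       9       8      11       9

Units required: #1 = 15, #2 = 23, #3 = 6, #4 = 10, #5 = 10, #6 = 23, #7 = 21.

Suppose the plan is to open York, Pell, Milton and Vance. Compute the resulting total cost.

Each user region is assigned to its cheapest site among the open ones.
{York, Pell, Milton, Vance}: #1→Pell 8·15=120, #2→York 2·23=46, #3→Milton 4·6=24, #4→York 5·10=50, #5→York 2·10=20, #6→Pell 2·23=46, #7→Pell 9·21=189. Service 495; fixed 1048; total 1543.

Total cost: 1543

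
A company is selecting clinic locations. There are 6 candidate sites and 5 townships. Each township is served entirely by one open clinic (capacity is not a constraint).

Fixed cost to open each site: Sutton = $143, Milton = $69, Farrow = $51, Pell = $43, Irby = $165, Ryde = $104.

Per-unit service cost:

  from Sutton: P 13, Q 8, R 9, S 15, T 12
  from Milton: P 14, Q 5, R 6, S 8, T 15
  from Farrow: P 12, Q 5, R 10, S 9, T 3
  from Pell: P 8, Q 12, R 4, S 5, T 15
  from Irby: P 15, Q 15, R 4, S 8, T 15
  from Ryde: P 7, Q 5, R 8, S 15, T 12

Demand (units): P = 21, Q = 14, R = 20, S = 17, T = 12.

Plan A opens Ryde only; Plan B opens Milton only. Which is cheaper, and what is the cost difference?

Plan B is cheaper by 11.

Plan A: {Ryde}: P→Ryde 7·21=147, Q→Ryde 5·14=70, R→Ryde 8·20=160, S→Ryde 15·17=255, T→Ryde 12·12=144. Service 776; fixed 104; total 880.
Plan B: {Milton}: P→Milton 14·21=294, Q→Milton 5·14=70, R→Milton 6·20=120, S→Milton 8·17=136, T→Milton 15·12=180. Service 800; fixed 69; total 869.
Difference: |880 − 869| = 11.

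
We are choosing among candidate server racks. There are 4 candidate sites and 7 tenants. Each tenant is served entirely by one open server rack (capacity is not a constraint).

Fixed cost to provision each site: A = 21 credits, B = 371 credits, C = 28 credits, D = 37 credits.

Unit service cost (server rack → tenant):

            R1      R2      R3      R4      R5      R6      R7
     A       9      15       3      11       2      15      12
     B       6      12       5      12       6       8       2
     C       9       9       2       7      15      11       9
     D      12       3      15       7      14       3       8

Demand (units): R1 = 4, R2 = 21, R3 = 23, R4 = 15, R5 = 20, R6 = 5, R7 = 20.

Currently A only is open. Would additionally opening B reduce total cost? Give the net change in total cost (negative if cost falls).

No — net change +61 (cost rises by 61).

Current service cost with {A}: 940.
Adding B: each tenant re-picks its cheapest; new service cost 630, saving 310.
Extra fixed cost: 371. Net change = 371 − 310 = 61.
(Totals: 961 → 1022.)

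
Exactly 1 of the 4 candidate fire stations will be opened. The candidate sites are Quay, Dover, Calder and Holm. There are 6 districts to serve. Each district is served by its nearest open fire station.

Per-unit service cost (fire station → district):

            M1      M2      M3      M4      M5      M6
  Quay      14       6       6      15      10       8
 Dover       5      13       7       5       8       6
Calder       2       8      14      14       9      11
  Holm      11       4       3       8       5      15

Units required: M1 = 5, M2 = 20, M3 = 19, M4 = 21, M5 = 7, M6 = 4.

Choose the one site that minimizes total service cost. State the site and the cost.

With exactly 1 open, each district uses its cheapest among the chosen.
{Holm}: M1→Holm 11·5=55, M2→Holm 4·20=80, M3→Holm 3·19=57, M4→Holm 8·21=168, M5→Holm 5·7=35, M6→Holm 15·4=60. Service cost 455.
{Dover}: service cost 603
{Quay}: service cost 721
Among all 4 size-1 choices, {Holm} is lowest.

Choose Holm only; total service cost 455.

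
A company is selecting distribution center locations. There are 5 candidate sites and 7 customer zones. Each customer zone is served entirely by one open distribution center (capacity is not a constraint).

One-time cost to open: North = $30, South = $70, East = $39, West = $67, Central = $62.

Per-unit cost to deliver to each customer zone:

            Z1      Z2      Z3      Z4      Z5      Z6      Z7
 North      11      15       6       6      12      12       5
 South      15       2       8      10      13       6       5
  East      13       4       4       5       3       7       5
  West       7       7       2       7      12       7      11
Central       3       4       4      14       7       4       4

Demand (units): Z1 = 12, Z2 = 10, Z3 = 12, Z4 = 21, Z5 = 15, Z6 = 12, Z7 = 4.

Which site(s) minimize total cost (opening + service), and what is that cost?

Open East and Central; minimum total cost 439.

For any fixed open set, each customer zone goes to its cheapest open site; total = fixed + service.
{East, Central}: Z1→Central 3·12=36, Z2→East 4·10=40, Z3→East 4·12=48, Z4→East 5·21=105, Z5→East 3·15=45, Z6→Central 4·12=48, Z7→Central 4·4=16. Service 338; fixed 101; total 439.
{North, East, Central}: Z1→Central 3·12=36, Z2→East 4·10=40, Z3→East 4·12=48, Z4→East 5·21=105, Z5→East 3·15=45, Z6→Central 4·12=48, Z7→Central 4·4=16. Service 338; fixed 131; total 469.
{East, West, Central}: service 314 + fixed 168 = 482
{North, South, East, West, Central}: Z1→Central 3·12=36, Z2→South 2·10=20, Z3→West 2·12=24, Z4→East 5·21=105, Z5→East 3·15=45, Z6→Central 4·12=48, Z7→Central 4·4=16. Service 294; fixed 268; total 562.
No other subset beats 439.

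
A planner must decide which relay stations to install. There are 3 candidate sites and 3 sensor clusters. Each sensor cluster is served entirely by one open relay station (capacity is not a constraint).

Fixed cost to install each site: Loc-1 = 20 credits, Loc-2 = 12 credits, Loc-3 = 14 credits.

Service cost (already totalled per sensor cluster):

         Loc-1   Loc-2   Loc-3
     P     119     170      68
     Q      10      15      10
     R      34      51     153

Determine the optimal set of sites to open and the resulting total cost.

For any fixed open set, each sensor cluster goes to its cheapest open site; total = fixed + service.
{Loc-1, Loc-3}: P→Loc-3 68, Q→Loc-1 10, R→Loc-1 34. Service 112; fixed 34; total 146.
{Loc-2, Loc-3}: service 129 + fixed 26 = 155
{Loc-1, Loc-2, Loc-3}: P→Loc-3 68, Q→Loc-1 10, R→Loc-1 34. Service 112; fixed 46; total 158.
{Loc-2}: service 236 + fixed 12 = 248
(All 7 nonempty subsets were checked; Loc-1 and Loc-3 is lowest.)

Open Loc-1 and Loc-3; minimum total cost 146.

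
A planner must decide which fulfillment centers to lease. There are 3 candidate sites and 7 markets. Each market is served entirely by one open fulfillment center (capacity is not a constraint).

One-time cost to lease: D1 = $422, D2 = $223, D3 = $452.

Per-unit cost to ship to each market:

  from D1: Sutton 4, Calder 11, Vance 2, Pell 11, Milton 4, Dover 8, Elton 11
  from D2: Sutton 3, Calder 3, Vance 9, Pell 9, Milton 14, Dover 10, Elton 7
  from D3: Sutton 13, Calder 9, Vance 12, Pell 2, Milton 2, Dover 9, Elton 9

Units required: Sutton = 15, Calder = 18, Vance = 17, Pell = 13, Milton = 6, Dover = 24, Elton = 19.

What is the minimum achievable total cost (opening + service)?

Minimum total cost: 1049

For any fixed open set, each market goes to its cheapest open site; total = fixed + service.
{D2}: Sutton→D2 3·15=45, Calder→D2 3·18=54, Vance→D2 9·17=153, Pell→D2 9·13=117, Milton→D2 14·6=84, Dover→D2 10·24=240, Elton→D2 7·19=133. Service 826; fixed 223; total 1049.
{D1, D2}: service 599 + fixed 645 = 1244
{D1}: service 860 + fixed 422 = 1282
{D1, D2, D3}: service 496 + fixed 1097 = 1593
No other subset beats 1049.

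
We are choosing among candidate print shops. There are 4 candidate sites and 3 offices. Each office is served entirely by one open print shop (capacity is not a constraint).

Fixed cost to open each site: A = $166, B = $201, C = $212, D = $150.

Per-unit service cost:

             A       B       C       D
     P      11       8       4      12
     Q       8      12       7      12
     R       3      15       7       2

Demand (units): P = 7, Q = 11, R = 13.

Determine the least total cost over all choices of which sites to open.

Minimum total cost: 370

For any fixed open set, each office goes to its cheapest open site; total = fixed + service.
{A}: P→A 11·7=77, Q→A 8·11=88, R→A 3·13=39. Service 204; fixed 166; total 370.
{D}: service 242 + fixed 150 = 392
{C}: service 196 + fixed 212 = 408
{A, B, C, D}: service 131 + fixed 729 = 860
(All 15 nonempty subsets were checked; A only is lowest.)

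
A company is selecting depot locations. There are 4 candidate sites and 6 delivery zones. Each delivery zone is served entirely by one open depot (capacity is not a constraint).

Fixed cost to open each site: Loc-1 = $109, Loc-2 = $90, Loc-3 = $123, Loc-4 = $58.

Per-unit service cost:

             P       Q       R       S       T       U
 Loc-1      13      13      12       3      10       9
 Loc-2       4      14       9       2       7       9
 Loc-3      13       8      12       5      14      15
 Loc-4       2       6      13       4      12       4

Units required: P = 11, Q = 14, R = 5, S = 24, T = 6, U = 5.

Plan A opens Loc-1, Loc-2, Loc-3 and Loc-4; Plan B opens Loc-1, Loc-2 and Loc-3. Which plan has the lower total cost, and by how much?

Plan A is cheaper by 17.

Plan A: {Loc-1, Loc-2, Loc-3, Loc-4}: P→Loc-4 2·11=22, Q→Loc-4 6·14=84, R→Loc-2 9·5=45, S→Loc-2 2·24=48, T→Loc-2 7·6=42, U→Loc-4 4·5=20. Service 261; fixed 380; total 641.
Plan B: {Loc-1, Loc-2, Loc-3}: P→Loc-2 4·11=44, Q→Loc-3 8·14=112, R→Loc-2 9·5=45, S→Loc-2 2·24=48, T→Loc-2 7·6=42, U→Loc-1 9·5=45. Service 336; fixed 322; total 658.
Difference: |641 − 658| = 17.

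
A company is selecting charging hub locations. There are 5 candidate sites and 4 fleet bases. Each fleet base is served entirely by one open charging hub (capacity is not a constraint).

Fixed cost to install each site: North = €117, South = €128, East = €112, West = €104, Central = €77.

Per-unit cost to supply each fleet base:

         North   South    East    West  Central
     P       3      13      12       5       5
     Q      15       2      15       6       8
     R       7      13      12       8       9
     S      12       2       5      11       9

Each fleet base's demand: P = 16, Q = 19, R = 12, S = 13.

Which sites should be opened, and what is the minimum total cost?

For any fixed open set, each fleet base goes to its cheapest open site; total = fixed + service.
{North, South}: P→North 3·16=48, Q→South 2·19=38, R→North 7·12=84, S→South 2·13=26. Service 196; fixed 245; total 441.
{South, Central}: P→Central 5·16=80, Q→South 2·19=38, R→Central 9·12=108, S→South 2·13=26. Service 252; fixed 205; total 457.
{South, West}: service 240 + fixed 232 = 472
{North, South, East, West, Central}: service 196 + fixed 538 = 734
No other subset beats 441.

Open North and South; minimum total cost 441.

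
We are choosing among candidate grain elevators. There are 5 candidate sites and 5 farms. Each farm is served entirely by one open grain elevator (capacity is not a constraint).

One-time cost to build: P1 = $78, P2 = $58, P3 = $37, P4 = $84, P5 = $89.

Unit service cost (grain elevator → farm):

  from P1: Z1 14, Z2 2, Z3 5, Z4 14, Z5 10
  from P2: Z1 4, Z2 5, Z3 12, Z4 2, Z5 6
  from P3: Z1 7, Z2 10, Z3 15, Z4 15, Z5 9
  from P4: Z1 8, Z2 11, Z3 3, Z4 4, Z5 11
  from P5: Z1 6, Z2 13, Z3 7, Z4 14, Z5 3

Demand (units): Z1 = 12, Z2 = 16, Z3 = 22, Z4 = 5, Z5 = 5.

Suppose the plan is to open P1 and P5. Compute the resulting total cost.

Each farm is assigned to its cheapest site among the open ones.
{P1, P5}: Z1→P5 6·12=72, Z2→P1 2·16=32, Z3→P1 5·22=110, Z4→P1 14·5=70, Z5→P5 3·5=15. Service 299; fixed 167; total 466.

Total cost: 466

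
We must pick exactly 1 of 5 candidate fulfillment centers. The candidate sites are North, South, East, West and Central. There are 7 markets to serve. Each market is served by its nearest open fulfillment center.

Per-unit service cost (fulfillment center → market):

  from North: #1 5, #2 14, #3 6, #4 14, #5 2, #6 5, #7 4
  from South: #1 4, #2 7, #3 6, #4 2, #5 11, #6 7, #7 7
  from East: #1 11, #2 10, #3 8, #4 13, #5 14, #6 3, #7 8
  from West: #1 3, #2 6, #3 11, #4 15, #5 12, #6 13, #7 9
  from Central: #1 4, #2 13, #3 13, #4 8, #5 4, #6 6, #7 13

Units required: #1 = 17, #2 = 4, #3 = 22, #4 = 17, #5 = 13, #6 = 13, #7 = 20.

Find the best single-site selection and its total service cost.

Choose South only; total service cost 636.

With exactly 1 open, each market uses its cheapest among the chosen.
{South}: #1→South 4·17=68, #2→South 7·4=28, #3→South 6·22=132, #4→South 2·17=34, #5→South 11·13=143, #6→South 7·13=91, #7→South 7·20=140. Service cost 636.
{North}: service cost 682
{Central}: service cost 932
Among all 5 size-1 choices, {South} is lowest.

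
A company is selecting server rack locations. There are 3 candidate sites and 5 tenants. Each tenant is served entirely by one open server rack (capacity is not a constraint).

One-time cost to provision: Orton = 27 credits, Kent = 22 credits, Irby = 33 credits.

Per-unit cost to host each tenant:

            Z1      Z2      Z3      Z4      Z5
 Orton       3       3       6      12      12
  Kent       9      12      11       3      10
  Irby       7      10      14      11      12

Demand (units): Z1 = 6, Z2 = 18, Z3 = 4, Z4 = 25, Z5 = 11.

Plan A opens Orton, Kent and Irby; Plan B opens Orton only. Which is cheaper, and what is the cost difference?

Plan A: {Orton, Kent, Irby}: Z1→Orton 3·6=18, Z2→Orton 3·18=54, Z3→Orton 6·4=24, Z4→Kent 3·25=75, Z5→Kent 10·11=110. Service 281; fixed 82; total 363.
Plan B: {Orton}: Z1→Orton 3·6=18, Z2→Orton 3·18=54, Z3→Orton 6·4=24, Z4→Orton 12·25=300, Z5→Orton 12·11=132. Service 528; fixed 27; total 555.
Difference: |363 − 555| = 192.

Plan A is cheaper by 192.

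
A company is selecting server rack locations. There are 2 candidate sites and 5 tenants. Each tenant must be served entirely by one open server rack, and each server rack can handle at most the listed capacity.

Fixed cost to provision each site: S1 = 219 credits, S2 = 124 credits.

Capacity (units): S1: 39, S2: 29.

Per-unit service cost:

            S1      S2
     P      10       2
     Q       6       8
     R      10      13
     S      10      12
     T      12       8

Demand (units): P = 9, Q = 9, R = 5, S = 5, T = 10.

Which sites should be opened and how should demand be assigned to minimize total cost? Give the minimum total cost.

Open {S1}: P→S1 10·9=90, Q→S1 6·9=54, R→S1 10·5=50, S→S1 10·5=50, T→S1 12·10=120.
Loads: S1 carries 38/39. Service 364; fixed 219; total 583.
Next best feasible plan costs 595.

Minimum total cost: 583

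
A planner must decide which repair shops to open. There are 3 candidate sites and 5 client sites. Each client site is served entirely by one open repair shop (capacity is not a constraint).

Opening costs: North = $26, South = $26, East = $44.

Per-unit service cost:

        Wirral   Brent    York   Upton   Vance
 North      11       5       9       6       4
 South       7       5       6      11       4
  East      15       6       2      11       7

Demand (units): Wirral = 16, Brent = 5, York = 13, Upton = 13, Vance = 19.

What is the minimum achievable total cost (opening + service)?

Minimum total cost: 413

For any fixed open set, each client site goes to its cheapest open site; total = fixed + service.
{North, South, East}: Wirral→South 7·16=112, Brent→North 5·5=25, York→East 2·13=26, Upton→North 6·13=78, Vance→North 4·19=76. Service 317; fixed 96; total 413.
{North, South}: Wirral→South 7·16=112, Brent→North 5·5=25, York→South 6·13=78, Upton→North 6·13=78, Vance→North 4·19=76. Service 369; fixed 52; total 421.
{North, East}: Wirral→North 11·16=176, Brent→North 5·5=25, York→East 2·13=26, Upton→North 6·13=78, Vance→North 4·19=76. Service 381; fixed 70; total 451.
{North}: service 472 + fixed 26 = 498
No other subset beats 413.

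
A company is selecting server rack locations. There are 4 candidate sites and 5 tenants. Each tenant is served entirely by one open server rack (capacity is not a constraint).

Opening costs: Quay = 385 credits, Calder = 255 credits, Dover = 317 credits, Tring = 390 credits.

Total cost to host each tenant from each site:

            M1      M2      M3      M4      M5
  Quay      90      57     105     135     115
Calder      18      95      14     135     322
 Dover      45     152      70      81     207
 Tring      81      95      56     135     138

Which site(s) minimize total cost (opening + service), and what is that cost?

For any fixed open set, each tenant goes to its cheapest open site; total = fixed + service.
{Calder}: M1→Calder 18, M2→Calder 95, M3→Calder 14, M4→Calder 135, M5→Calder 322. Service 584; fixed 255; total 839.
{Dover}: service 555 + fixed 317 = 872
{Quay}: M1→Quay 90, M2→Quay 57, M3→Quay 105, M4→Quay 135, M5→Quay 115. Service 502; fixed 385; total 887.
{Quay, Calder, Dover, Tring}: service 285 + fixed 1347 = 1632
No other subset beats 839.

Open Calder only; minimum total cost 839.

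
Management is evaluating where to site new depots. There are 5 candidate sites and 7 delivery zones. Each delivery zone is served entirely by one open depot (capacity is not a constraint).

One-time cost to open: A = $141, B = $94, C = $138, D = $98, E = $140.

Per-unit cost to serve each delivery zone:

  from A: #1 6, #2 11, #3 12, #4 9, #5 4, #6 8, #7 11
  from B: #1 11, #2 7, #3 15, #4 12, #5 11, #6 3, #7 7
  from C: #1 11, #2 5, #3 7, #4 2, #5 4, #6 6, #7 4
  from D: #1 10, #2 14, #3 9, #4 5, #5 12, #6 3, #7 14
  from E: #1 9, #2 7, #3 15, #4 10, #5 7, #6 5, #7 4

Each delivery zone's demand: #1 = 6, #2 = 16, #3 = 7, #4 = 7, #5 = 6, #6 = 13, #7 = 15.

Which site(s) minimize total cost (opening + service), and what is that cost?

For any fixed open set, each delivery zone goes to its cheapest open site; total = fixed + service.
{C}: #1→C 11·6=66, #2→C 5·16=80, #3→C 7·7=49, #4→C 2·7=14, #5→C 4·6=24, #6→C 6·13=78, #7→C 4·15=60. Service 371; fixed 138; total 509.
{C, D}: service 326 + fixed 236 = 562
{B, C}: service 332 + fixed 232 = 564
{A, B, C, D, E}: service 302 + fixed 611 = 913
No other subset beats 509.

Open C only; minimum total cost 509.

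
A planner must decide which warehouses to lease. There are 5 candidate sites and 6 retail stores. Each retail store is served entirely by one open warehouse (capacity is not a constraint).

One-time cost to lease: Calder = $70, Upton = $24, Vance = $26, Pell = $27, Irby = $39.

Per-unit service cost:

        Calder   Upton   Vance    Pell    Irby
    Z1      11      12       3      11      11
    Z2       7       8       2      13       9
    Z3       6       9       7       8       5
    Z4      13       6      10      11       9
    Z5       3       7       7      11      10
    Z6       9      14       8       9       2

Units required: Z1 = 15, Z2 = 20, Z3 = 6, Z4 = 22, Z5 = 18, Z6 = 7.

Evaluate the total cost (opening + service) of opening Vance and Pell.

Total cost: 582

Each retail store is assigned to its cheapest site among the open ones.
{Vance, Pell}: Z1→Vance 3·15=45, Z2→Vance 2·20=40, Z3→Vance 7·6=42, Z4→Vance 10·22=220, Z5→Vance 7·18=126, Z6→Vance 8·7=56. Service 529; fixed 53; total 582.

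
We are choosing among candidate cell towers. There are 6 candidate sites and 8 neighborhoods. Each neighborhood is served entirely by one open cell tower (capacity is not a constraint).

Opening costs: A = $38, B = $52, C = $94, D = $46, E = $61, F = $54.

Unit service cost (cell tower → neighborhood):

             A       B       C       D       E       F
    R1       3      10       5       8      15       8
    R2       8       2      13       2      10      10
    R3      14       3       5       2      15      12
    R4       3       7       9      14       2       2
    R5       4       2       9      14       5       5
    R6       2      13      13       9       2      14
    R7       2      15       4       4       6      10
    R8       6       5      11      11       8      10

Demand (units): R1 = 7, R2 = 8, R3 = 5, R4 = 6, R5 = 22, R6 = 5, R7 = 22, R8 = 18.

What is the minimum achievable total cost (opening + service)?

Minimum total cost: 348

For any fixed open set, each neighborhood goes to its cheapest open site; total = fixed + service.
{A, B}: R1→A 3·7=21, R2→B 2·8=16, R3→B 3·5=15, R4→A 3·6=18, R5→B 2·22=44, R6→A 2·5=10, R7→A 2·22=44, R8→B 5·18=90. Service 258; fixed 90; total 348.
{A, B, D}: service 253 + fixed 136 = 389
{A, B, F}: R1→A 3·7=21, R2→B 2·8=16, R3→B 3·5=15, R4→F 2·6=12, R5→B 2·22=44, R6→A 2·5=10, R7→A 2·22=44, R8→B 5·18=90. Service 252; fixed 144; total 396.
{A, B, C, D, E, F}: service 247 + fixed 345 = 592
No other subset beats 348.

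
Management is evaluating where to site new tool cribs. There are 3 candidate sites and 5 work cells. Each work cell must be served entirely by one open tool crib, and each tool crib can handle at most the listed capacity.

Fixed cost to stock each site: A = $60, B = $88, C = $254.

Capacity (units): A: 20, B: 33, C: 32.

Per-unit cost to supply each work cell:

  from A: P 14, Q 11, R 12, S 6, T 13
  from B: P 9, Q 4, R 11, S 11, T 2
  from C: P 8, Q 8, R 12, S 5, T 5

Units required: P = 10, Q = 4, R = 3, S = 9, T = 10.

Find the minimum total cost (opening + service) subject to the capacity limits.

Minimum total cost: 361

Open {A, B}: P→B 9·10=90, Q→B 4·4=16, R→B 11·3=33, S→A 6·9=54, T→B 2·10=20.
Loads: A carries 9/20, B carries 27/33. Service 213; fixed 148; total 361.
Next best feasible plan costs 364.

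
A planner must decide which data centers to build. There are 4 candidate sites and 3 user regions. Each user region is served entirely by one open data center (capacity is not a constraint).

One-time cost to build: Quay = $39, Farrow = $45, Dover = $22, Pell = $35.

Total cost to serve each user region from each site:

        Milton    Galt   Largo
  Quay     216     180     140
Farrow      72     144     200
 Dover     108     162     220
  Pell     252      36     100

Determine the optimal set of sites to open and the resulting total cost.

Open Farrow and Pell; minimum total cost 288.

For any fixed open set, each user region goes to its cheapest open site; total = fixed + service.
{Farrow, Pell}: Milton→Farrow 72, Galt→Pell 36, Largo→Pell 100. Service 208; fixed 80; total 288.
{Dover, Pell}: service 244 + fixed 57 = 301
{Farrow, Dover, Pell}: Milton→Farrow 72, Galt→Pell 36, Largo→Pell 100. Service 208; fixed 102; total 310.
{Quay, Farrow, Dover, Pell}: Milton→Farrow 72, Galt→Pell 36, Largo→Pell 100. Service 208; fixed 141; total 349.
(All 15 nonempty subsets were checked; Farrow and Pell is lowest.)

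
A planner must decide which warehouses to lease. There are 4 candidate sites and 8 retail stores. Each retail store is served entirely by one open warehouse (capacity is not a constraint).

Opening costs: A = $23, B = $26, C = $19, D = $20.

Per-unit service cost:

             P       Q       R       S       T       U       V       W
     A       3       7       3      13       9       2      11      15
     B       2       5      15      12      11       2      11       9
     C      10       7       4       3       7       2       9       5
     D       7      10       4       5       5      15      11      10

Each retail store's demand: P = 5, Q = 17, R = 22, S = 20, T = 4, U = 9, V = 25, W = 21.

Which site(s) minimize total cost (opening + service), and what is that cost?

For any fixed open set, each retail store goes to its cheapest open site; total = fixed + service.
{B, C}: P→B 2·5=10, Q→B 5·17=85, R→C 4·22=88, S→C 3·20=60, T→C 7·4=28, U→B 2·9=18, V→C 9·25=225, W→C 5·21=105. Service 619; fixed 45; total 664.
{A, B, C}: service 597 + fixed 68 = 665
{B, C, D}: P→B 2·5=10, Q→B 5·17=85, R→C 4·22=88, S→C 3·20=60, T→D 5·4=20, U→B 2·9=18, V→C 9·25=225, W→C 5·21=105. Service 611; fixed 65; total 676.
{A, B, C, D}: service 589 + fixed 88 = 677
No other subset beats 664.

Open B and C; minimum total cost 664.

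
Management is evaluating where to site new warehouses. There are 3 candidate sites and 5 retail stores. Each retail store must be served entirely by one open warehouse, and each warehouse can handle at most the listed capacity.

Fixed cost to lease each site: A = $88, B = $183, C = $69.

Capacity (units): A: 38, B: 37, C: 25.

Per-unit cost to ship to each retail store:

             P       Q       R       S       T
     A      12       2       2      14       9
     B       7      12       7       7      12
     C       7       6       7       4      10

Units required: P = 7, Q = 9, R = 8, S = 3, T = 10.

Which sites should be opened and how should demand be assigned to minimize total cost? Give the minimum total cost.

Minimum total cost: 338

Open {A}: P→A 12·7=84, Q→A 2·9=18, R→A 2·8=16, S→A 14·3=42, T→A 9·10=90.
Loads: A carries 37/38. Service 250; fixed 88; total 338.
Next best feasible plan costs 342.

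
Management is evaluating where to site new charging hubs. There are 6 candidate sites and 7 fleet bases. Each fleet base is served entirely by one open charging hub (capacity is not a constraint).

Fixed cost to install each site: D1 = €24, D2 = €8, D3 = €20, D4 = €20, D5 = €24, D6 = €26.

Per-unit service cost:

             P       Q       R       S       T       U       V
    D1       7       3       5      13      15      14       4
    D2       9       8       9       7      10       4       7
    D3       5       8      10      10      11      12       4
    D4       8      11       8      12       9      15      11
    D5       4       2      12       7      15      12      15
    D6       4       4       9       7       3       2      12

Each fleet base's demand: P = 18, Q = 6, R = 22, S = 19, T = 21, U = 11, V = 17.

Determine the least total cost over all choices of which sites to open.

For any fixed open set, each fleet base goes to its cheapest open site; total = fixed + service.
{D1, D6}: P→D6 4·18=72, Q→D1 3·6=18, R→D1 5·22=110, S→D6 7·19=133, T→D6 3·21=63, U→D6 2·11=22, V→D1 4·17=68. Service 486; fixed 50; total 536.
{D1, D2, D6}: P→D6 4·18=72, Q→D1 3·6=18, R→D1 5·22=110, S→D2 7·19=133, T→D6 3·21=63, U→D6 2·11=22, V→D1 4·17=68. Service 486; fixed 58; total 544.
{D1, D5, D6}: service 480 + fixed 74 = 554
{D1, D2, D3, D4, D5, D6}: service 480 + fixed 122 = 602
No other subset beats 536.

Minimum total cost: 536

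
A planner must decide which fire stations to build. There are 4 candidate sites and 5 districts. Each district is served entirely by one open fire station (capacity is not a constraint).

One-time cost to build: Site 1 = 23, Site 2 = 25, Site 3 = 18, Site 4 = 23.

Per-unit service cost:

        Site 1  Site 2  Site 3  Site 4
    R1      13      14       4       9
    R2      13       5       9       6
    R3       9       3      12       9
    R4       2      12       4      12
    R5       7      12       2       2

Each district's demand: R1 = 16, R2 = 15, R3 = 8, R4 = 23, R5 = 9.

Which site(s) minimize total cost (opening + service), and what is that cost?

For any fixed open set, each district goes to its cheapest open site; total = fixed + service.
{Site 1, Site 2, Site 3}: R1→Site 3 4·16=64, R2→Site 2 5·15=75, R3→Site 2 3·8=24, R4→Site 1 2·23=46, R5→Site 3 2·9=18. Service 227; fixed 66; total 293.
{Site 1, Site 2, Site 3, Site 4}: service 227 + fixed 89 = 316
{Site 2, Site 3}: R1→Site 3 4·16=64, R2→Site 2 5·15=75, R3→Site 2 3·8=24, R4→Site 3 4·23=92, R5→Site 3 2·9=18. Service 273; fixed 43; total 316.
{Site 3}: service 405 + fixed 18 = 423
(All 15 nonempty subsets were checked; Site 1, Site 2 and Site 3 is lowest.)

Open Site 1, Site 2 and Site 3; minimum total cost 293.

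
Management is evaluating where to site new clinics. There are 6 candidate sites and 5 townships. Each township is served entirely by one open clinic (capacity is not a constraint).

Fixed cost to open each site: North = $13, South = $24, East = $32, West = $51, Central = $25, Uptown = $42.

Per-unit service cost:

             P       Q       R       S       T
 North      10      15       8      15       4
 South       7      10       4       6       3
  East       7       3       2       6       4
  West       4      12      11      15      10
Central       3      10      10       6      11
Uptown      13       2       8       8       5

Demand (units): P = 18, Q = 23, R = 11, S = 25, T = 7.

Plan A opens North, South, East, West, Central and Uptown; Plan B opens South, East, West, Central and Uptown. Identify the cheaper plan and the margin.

Plan A: {North, South, East, West, Central, Uptown}: P→Central 3·18=54, Q→Uptown 2·23=46, R→East 2·11=22, S→South 6·25=150, T→South 3·7=21. Service 293; fixed 187; total 480.
Plan B: {South, East, West, Central, Uptown}: P→Central 3·18=54, Q→Uptown 2·23=46, R→East 2·11=22, S→South 6·25=150, T→South 3·7=21. Service 293; fixed 174; total 467.
Difference: |480 − 467| = 13.

Plan B is cheaper by 13.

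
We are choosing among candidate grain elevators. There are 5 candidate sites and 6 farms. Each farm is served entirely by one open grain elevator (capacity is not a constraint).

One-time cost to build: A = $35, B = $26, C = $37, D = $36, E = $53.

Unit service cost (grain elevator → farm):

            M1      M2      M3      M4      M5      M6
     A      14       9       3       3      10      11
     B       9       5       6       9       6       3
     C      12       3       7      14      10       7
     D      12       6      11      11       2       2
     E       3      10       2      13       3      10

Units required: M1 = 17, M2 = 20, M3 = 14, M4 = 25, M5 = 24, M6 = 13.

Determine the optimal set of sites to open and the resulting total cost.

Open A, C, D and E; minimum total cost 449.

For any fixed open set, each farm goes to its cheapest open site; total = fixed + service.
{A, C, D, E}: M1→E 3·17=51, M2→C 3·20=60, M3→E 2·14=28, M4→A 3·25=75, M5→D 2·24=48, M6→D 2·13=26. Service 288; fixed 161; total 449.
{A, D, E}: service 348 + fixed 124 = 472
{A, B, C, D, E}: service 288 + fixed 187 = 475
{B}: service 745 + fixed 26 = 771
No other subset beats 449.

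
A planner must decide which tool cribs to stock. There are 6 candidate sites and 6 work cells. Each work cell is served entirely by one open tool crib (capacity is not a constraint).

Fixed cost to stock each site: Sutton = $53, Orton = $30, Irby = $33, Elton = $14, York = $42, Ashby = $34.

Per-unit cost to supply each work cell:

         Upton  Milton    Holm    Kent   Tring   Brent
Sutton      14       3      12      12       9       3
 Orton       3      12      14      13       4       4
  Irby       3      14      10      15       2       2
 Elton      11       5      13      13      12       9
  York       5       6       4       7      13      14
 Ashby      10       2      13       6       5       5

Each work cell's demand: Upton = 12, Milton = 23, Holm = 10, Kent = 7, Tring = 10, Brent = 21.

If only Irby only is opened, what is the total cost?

Total cost: 658

Each work cell is assigned to its cheapest site among the open ones.
{Irby}: Upton→Irby 3·12=36, Milton→Irby 14·23=322, Holm→Irby 10·10=100, Kent→Irby 15·7=105, Tring→Irby 2·10=20, Brent→Irby 2·21=42. Service 625; fixed 33; total 658.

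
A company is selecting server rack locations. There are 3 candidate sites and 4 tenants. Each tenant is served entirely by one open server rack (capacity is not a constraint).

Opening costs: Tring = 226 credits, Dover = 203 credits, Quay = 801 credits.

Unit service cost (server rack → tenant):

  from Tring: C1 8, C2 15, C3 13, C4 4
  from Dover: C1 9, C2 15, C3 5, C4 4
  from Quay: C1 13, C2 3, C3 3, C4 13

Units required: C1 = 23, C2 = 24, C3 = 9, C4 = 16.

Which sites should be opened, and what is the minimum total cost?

Open Dover only; minimum total cost 879.

For any fixed open set, each tenant goes to its cheapest open site; total = fixed + service.
{Dover}: C1→Dover 9·23=207, C2→Dover 15·24=360, C3→Dover 5·9=45, C4→Dover 4·16=64. Service 676; fixed 203; total 879.
{Tring}: C1→Tring 8·23=184, C2→Tring 15·24=360, C3→Tring 13·9=117, C4→Tring 4·16=64. Service 725; fixed 226; total 951.
{Tring, Dover}: C1→Tring 8·23=184, C2→Tring 15·24=360, C3→Dover 5·9=45, C4→Tring 4·16=64. Service 653; fixed 429; total 1082.
{Tring, Dover, Quay}: service 347 + fixed 1230 = 1577
No other subset beats 879.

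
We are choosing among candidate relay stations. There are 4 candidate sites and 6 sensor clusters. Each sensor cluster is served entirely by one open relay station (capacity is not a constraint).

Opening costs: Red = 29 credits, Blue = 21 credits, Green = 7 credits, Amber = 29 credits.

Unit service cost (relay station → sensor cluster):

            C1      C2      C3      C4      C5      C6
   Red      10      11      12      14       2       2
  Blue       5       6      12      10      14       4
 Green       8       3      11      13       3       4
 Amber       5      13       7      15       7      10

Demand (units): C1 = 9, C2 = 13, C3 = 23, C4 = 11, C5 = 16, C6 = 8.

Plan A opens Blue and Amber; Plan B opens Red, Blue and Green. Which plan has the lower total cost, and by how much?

Plan A: {Blue, Amber}: C1→Blue 5·9=45, C2→Blue 6·13=78, C3→Amber 7·23=161, C4→Blue 10·11=110, C5→Amber 7·16=112, C6→Blue 4·8=32. Service 538; fixed 50; total 588.
Plan B: {Red, Blue, Green}: C1→Blue 5·9=45, C2→Green 3·13=39, C3→Green 11·23=253, C4→Blue 10·11=110, C5→Red 2·16=32, C6→Red 2·8=16. Service 495; fixed 57; total 552.
Difference: |588 − 552| = 36.

Plan B is cheaper by 36.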